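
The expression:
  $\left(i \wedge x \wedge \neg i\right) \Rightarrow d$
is always true.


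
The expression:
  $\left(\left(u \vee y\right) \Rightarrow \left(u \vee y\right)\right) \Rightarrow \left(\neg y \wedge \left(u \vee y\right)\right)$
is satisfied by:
  {u: True, y: False}


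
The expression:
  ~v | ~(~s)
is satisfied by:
  {s: True, v: False}
  {v: False, s: False}
  {v: True, s: True}


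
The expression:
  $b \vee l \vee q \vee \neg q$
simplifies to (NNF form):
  $\text{True}$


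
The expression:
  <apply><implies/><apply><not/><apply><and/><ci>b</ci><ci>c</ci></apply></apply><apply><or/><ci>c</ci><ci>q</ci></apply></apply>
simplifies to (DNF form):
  <apply><or/><ci>c</ci><ci>q</ci></apply>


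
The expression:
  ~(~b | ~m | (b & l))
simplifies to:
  b & m & ~l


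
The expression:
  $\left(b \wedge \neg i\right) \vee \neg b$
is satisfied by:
  {b: False, i: False}
  {i: True, b: False}
  {b: True, i: False}


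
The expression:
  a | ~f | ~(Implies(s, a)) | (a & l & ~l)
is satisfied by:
  {a: True, s: True, f: False}
  {a: True, s: False, f: False}
  {s: True, a: False, f: False}
  {a: False, s: False, f: False}
  {f: True, a: True, s: True}
  {f: True, a: True, s: False}
  {f: True, s: True, a: False}


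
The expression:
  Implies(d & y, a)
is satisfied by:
  {a: True, d: False, y: False}
  {d: False, y: False, a: False}
  {a: True, y: True, d: False}
  {y: True, d: False, a: False}
  {a: True, d: True, y: False}
  {d: True, a: False, y: False}
  {a: True, y: True, d: True}


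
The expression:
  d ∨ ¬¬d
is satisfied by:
  {d: True}


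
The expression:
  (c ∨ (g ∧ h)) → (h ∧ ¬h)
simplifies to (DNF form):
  (¬c ∧ ¬g) ∨ (¬c ∧ ¬h)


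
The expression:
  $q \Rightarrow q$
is always true.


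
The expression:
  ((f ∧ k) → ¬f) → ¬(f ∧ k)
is always true.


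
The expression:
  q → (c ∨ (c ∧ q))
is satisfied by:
  {c: True, q: False}
  {q: False, c: False}
  {q: True, c: True}


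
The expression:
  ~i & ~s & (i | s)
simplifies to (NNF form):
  False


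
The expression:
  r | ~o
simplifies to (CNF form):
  r | ~o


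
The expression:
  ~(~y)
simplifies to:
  y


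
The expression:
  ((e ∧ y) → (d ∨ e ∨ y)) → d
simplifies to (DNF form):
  d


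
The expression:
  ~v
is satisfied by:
  {v: False}


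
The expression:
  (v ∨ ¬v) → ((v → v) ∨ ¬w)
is always true.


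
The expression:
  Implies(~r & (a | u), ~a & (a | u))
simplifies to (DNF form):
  r | ~a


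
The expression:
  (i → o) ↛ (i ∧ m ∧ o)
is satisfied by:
  {o: True, i: False, m: False}
  {o: False, i: False, m: False}
  {m: True, o: True, i: False}
  {m: True, o: False, i: False}
  {i: True, o: True, m: False}


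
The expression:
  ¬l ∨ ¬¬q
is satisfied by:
  {q: True, l: False}
  {l: False, q: False}
  {l: True, q: True}


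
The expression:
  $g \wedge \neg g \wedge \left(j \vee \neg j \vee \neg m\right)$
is never true.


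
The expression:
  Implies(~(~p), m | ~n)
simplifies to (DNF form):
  m | ~n | ~p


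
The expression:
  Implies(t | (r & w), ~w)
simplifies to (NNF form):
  ~w | (~r & ~t)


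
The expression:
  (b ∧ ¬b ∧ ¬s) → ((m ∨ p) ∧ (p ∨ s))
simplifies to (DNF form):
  True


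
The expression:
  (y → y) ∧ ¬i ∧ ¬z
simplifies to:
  ¬i ∧ ¬z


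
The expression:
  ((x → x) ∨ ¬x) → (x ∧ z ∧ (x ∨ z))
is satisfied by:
  {z: True, x: True}


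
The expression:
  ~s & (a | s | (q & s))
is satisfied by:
  {a: True, s: False}


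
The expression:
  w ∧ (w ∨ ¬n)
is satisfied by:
  {w: True}


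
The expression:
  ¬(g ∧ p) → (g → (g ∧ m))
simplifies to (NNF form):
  m ∨ p ∨ ¬g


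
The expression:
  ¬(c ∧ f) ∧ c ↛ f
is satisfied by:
  {c: True, f: False}


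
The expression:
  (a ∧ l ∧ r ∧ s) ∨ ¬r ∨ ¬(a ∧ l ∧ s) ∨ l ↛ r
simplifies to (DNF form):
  True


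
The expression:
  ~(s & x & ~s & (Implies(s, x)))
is always true.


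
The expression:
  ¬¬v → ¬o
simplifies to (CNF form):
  ¬o ∨ ¬v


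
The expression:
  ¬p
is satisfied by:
  {p: False}


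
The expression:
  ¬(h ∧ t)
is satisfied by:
  {h: False, t: False}
  {t: True, h: False}
  {h: True, t: False}


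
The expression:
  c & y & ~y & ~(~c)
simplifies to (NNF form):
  False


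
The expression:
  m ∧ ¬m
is never true.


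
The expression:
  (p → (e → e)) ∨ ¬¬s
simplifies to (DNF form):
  True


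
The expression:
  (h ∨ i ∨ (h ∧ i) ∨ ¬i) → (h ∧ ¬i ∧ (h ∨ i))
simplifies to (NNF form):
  h ∧ ¬i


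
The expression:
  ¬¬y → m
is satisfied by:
  {m: True, y: False}
  {y: False, m: False}
  {y: True, m: True}


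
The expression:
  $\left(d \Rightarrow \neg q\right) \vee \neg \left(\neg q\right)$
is always true.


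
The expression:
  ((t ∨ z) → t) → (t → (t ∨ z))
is always true.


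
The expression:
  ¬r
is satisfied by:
  {r: False}


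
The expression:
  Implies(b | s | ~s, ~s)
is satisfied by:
  {s: False}


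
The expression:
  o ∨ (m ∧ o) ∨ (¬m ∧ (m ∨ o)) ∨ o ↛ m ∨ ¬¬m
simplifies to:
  m ∨ o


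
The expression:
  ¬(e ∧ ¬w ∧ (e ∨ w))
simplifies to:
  w ∨ ¬e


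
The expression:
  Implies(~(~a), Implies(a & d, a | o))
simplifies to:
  True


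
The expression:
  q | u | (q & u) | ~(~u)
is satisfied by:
  {q: True, u: True}
  {q: True, u: False}
  {u: True, q: False}


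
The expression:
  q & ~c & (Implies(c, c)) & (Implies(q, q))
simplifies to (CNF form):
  q & ~c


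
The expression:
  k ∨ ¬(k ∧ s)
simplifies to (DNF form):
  True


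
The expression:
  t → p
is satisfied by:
  {p: True, t: False}
  {t: False, p: False}
  {t: True, p: True}


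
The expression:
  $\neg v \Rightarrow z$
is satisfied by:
  {z: True, v: True}
  {z: True, v: False}
  {v: True, z: False}


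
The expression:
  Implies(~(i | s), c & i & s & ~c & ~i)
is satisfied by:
  {i: True, s: True}
  {i: True, s: False}
  {s: True, i: False}


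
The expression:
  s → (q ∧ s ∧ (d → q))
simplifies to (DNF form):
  q ∨ ¬s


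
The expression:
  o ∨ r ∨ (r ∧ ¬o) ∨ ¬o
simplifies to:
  True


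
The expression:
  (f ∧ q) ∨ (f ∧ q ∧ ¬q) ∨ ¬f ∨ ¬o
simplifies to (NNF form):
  q ∨ ¬f ∨ ¬o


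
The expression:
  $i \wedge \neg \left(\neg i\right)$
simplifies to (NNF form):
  $i$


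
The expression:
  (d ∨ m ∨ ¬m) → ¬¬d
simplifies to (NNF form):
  d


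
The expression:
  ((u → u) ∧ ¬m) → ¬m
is always true.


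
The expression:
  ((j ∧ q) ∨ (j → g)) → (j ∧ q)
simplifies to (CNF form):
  j ∧ (q ∨ ¬g)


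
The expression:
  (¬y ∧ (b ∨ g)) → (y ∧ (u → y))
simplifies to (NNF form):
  y ∨ (¬b ∧ ¬g)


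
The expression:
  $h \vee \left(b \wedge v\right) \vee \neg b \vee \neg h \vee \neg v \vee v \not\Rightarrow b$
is always true.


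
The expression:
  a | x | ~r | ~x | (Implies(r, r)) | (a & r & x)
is always true.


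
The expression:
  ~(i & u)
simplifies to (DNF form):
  ~i | ~u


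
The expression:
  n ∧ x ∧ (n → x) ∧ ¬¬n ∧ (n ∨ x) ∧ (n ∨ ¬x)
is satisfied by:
  {x: True, n: True}


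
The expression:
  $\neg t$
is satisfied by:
  {t: False}


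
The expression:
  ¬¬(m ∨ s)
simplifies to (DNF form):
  m ∨ s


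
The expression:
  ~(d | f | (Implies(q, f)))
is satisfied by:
  {q: True, d: False, f: False}


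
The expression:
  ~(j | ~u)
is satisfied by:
  {u: True, j: False}


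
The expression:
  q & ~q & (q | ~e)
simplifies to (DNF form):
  False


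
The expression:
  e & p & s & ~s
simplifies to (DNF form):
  False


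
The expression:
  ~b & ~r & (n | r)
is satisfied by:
  {n: True, r: False, b: False}


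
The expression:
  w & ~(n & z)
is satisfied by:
  {w: True, z: False, n: False}
  {n: True, w: True, z: False}
  {z: True, w: True, n: False}


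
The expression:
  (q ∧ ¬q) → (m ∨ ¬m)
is always true.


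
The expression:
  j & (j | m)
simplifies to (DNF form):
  j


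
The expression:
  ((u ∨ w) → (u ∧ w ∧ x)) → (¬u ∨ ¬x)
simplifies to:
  ¬u ∨ ¬w ∨ ¬x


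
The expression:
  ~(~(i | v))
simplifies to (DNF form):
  i | v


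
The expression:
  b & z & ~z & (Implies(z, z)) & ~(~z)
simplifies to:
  False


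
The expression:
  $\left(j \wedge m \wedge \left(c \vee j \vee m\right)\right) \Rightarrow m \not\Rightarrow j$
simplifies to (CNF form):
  $\neg j \vee \neg m$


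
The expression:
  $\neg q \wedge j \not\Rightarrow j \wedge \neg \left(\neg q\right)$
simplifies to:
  $\text{False}$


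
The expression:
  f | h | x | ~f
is always true.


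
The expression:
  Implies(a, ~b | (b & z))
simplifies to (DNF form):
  z | ~a | ~b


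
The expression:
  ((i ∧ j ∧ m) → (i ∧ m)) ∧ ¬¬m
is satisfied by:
  {m: True}


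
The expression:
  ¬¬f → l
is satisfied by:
  {l: True, f: False}
  {f: False, l: False}
  {f: True, l: True}


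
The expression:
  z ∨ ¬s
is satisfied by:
  {z: True, s: False}
  {s: False, z: False}
  {s: True, z: True}


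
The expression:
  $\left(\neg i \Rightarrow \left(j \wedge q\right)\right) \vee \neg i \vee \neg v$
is always true.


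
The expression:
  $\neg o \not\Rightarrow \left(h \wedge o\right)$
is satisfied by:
  {o: False}


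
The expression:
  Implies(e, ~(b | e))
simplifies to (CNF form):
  ~e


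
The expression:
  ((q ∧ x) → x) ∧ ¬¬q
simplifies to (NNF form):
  q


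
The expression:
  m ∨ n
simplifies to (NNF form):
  m ∨ n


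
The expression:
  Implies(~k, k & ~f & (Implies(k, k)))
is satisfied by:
  {k: True}


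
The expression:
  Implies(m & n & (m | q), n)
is always true.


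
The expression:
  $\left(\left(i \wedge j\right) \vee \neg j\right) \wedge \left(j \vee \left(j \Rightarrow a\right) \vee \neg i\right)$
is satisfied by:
  {i: True, j: False}
  {j: False, i: False}
  {j: True, i: True}


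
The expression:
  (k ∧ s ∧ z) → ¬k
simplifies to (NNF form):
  ¬k ∨ ¬s ∨ ¬z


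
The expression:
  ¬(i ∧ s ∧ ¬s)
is always true.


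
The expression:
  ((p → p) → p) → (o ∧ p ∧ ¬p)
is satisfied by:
  {p: False}


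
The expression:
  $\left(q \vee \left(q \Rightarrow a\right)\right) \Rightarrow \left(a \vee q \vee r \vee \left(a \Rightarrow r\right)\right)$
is always true.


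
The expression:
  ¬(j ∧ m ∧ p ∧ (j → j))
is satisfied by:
  {p: False, m: False, j: False}
  {j: True, p: False, m: False}
  {m: True, p: False, j: False}
  {j: True, m: True, p: False}
  {p: True, j: False, m: False}
  {j: True, p: True, m: False}
  {m: True, p: True, j: False}


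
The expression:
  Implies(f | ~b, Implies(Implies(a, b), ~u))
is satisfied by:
  {a: True, u: False, b: False, f: False}
  {a: False, u: False, b: False, f: False}
  {f: True, a: True, u: False, b: False}
  {f: True, a: False, u: False, b: False}
  {b: True, a: True, u: False, f: False}
  {b: True, a: False, u: False, f: False}
  {f: True, b: True, a: True, u: False}
  {f: True, b: True, a: False, u: False}
  {u: True, a: True, f: False, b: False}
  {f: True, u: True, a: True, b: False}
  {b: True, u: True, a: True, f: False}
  {b: True, u: True, a: False, f: False}


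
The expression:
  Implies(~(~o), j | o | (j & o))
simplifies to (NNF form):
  True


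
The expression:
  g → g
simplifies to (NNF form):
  True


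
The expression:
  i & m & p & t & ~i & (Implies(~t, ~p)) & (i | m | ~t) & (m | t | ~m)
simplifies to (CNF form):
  False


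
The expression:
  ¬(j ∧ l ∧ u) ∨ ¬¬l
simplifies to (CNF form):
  True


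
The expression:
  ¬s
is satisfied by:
  {s: False}


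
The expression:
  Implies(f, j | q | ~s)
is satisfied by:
  {j: True, q: True, s: False, f: False}
  {j: True, s: False, q: False, f: False}
  {q: True, j: False, s: False, f: False}
  {j: False, s: False, q: False, f: False}
  {f: True, j: True, q: True, s: False}
  {f: True, j: True, s: False, q: False}
  {f: True, q: True, j: False, s: False}
  {f: True, j: False, s: False, q: False}
  {j: True, s: True, q: True, f: False}
  {j: True, s: True, f: False, q: False}
  {s: True, q: True, f: False, j: False}
  {s: True, f: False, q: False, j: False}
  {j: True, s: True, f: True, q: True}
  {j: True, s: True, f: True, q: False}
  {s: True, f: True, q: True, j: False}


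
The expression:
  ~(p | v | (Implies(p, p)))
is never true.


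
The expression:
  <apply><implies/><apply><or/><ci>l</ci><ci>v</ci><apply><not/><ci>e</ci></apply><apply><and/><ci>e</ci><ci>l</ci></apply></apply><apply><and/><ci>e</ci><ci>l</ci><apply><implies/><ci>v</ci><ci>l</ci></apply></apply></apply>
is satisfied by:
  {e: True, l: True, v: False}
  {e: True, v: False, l: False}
  {e: True, l: True, v: True}


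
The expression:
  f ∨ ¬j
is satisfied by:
  {f: True, j: False}
  {j: False, f: False}
  {j: True, f: True}


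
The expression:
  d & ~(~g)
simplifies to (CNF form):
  d & g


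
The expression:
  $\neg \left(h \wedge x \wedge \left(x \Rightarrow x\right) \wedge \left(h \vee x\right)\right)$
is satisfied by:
  {h: False, x: False}
  {x: True, h: False}
  {h: True, x: False}


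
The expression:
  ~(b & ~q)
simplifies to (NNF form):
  q | ~b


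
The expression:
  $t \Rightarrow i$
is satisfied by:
  {i: True, t: False}
  {t: False, i: False}
  {t: True, i: True}


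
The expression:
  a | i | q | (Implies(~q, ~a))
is always true.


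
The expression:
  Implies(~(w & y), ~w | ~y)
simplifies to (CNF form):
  True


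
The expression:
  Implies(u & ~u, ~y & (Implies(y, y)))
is always true.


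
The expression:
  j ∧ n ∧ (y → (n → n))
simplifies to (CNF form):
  j ∧ n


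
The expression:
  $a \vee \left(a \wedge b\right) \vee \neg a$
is always true.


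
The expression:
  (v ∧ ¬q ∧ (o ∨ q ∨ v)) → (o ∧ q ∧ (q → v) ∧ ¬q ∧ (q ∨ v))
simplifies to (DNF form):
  q ∨ ¬v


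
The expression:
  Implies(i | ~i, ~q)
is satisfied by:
  {q: False}


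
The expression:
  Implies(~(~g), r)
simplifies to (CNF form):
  r | ~g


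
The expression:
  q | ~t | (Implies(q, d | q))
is always true.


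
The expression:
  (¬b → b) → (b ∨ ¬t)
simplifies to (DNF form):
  True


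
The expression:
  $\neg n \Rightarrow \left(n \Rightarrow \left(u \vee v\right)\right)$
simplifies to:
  $\text{True}$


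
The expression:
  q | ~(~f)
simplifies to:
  f | q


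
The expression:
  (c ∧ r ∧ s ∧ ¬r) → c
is always true.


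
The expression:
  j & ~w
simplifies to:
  j & ~w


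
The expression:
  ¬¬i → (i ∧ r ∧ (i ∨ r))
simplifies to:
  r ∨ ¬i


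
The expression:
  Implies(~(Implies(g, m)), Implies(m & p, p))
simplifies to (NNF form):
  True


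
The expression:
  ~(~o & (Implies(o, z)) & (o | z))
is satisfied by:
  {o: True, z: False}
  {z: False, o: False}
  {z: True, o: True}


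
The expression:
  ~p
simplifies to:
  ~p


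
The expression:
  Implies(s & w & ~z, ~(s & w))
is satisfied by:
  {z: True, s: False, w: False}
  {s: False, w: False, z: False}
  {w: True, z: True, s: False}
  {w: True, s: False, z: False}
  {z: True, s: True, w: False}
  {s: True, z: False, w: False}
  {w: True, s: True, z: True}


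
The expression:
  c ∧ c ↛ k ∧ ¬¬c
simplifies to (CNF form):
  c ∧ ¬k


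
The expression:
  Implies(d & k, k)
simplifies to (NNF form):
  True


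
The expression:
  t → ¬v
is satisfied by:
  {v: False, t: False}
  {t: True, v: False}
  {v: True, t: False}


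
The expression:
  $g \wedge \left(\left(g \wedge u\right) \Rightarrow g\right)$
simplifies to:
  $g$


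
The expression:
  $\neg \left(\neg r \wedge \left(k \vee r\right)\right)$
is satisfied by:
  {r: True, k: False}
  {k: False, r: False}
  {k: True, r: True}


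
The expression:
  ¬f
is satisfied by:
  {f: False}


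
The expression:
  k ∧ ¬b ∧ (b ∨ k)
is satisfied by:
  {k: True, b: False}


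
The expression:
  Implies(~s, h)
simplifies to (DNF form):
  h | s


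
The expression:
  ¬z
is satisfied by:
  {z: False}


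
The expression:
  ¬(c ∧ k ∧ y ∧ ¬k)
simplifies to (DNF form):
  True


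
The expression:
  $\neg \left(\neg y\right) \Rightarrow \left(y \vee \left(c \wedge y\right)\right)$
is always true.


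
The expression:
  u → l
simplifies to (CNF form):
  l ∨ ¬u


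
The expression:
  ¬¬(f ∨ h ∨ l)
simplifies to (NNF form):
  f ∨ h ∨ l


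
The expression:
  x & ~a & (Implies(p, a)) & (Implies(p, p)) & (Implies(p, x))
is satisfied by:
  {x: True, p: False, a: False}


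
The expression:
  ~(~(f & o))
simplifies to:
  f & o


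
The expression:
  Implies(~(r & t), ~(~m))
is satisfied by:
  {t: True, m: True, r: True}
  {t: True, m: True, r: False}
  {m: True, r: True, t: False}
  {m: True, r: False, t: False}
  {t: True, r: True, m: False}


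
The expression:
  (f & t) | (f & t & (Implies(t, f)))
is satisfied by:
  {t: True, f: True}


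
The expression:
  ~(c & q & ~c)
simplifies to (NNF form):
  True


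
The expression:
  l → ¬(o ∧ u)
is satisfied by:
  {l: False, u: False, o: False}
  {o: True, l: False, u: False}
  {u: True, l: False, o: False}
  {o: True, u: True, l: False}
  {l: True, o: False, u: False}
  {o: True, l: True, u: False}
  {u: True, l: True, o: False}


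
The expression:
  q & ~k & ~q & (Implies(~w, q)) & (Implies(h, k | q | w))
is never true.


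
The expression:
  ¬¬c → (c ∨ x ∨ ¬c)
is always true.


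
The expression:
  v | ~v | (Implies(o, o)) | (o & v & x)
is always true.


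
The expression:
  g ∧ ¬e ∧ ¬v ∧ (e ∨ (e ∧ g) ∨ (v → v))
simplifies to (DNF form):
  g ∧ ¬e ∧ ¬v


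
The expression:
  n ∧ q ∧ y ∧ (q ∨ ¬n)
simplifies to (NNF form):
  n ∧ q ∧ y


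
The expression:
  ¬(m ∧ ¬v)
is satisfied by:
  {v: True, m: False}
  {m: False, v: False}
  {m: True, v: True}


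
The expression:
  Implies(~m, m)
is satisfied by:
  {m: True}


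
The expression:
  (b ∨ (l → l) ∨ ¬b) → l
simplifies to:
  l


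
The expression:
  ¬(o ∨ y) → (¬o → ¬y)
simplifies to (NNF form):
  True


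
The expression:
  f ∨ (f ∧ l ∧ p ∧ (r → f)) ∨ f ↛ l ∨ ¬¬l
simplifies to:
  f ∨ l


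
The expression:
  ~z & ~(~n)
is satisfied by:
  {n: True, z: False}


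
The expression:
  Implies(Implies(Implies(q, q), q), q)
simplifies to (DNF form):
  True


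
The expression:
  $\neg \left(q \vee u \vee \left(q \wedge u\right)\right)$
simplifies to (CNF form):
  $\neg q \wedge \neg u$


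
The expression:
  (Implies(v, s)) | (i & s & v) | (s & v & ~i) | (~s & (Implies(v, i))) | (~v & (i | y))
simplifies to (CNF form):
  i | s | ~v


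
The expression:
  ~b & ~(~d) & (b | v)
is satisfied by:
  {d: True, v: True, b: False}


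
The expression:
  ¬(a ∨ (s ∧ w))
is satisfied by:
  {s: False, a: False, w: False}
  {w: True, s: False, a: False}
  {s: True, w: False, a: False}


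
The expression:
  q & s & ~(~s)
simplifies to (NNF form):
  q & s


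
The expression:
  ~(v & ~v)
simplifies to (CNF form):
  True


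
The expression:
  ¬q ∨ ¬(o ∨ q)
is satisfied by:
  {q: False}


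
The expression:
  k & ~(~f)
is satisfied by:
  {f: True, k: True}


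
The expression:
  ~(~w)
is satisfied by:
  {w: True}


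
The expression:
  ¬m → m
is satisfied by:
  {m: True}


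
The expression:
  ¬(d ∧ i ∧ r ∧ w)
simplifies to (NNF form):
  ¬d ∨ ¬i ∨ ¬r ∨ ¬w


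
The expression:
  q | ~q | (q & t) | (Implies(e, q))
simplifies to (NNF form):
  True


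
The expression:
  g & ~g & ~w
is never true.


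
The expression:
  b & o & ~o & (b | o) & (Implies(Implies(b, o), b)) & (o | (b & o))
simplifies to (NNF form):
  False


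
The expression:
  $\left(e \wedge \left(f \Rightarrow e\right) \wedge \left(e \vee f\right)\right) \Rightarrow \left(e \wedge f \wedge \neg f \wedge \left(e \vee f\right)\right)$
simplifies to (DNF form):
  $\neg e$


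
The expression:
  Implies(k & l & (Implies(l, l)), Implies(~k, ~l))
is always true.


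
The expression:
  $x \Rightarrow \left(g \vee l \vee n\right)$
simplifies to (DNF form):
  $g \vee l \vee n \vee \neg x$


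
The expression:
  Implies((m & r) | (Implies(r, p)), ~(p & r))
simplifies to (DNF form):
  ~p | ~r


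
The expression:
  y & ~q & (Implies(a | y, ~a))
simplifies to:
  y & ~a & ~q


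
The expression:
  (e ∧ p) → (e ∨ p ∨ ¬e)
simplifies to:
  True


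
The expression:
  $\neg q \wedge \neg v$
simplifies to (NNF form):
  $\neg q \wedge \neg v$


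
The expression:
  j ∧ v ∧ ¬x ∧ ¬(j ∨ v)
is never true.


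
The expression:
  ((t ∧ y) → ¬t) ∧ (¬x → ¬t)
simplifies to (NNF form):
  (x ∧ ¬y) ∨ ¬t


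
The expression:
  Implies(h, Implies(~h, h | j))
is always true.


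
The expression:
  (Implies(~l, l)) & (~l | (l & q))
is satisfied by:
  {q: True, l: True}


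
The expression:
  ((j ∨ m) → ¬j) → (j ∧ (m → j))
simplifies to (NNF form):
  j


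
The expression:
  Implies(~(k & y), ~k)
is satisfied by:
  {y: True, k: False}
  {k: False, y: False}
  {k: True, y: True}


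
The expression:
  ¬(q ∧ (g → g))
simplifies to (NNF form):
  ¬q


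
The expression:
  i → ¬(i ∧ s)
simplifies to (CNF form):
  ¬i ∨ ¬s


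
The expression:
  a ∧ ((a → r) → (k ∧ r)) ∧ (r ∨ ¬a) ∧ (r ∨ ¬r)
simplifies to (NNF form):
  a ∧ k ∧ r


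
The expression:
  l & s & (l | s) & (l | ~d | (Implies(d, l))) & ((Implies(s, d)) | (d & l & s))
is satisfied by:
  {s: True, d: True, l: True}


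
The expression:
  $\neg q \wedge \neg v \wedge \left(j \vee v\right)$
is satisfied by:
  {j: True, q: False, v: False}


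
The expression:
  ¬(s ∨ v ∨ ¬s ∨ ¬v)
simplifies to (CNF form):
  False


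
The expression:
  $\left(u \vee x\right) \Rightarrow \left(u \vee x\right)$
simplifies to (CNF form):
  $\text{True}$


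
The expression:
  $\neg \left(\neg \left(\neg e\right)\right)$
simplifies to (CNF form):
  $\neg e$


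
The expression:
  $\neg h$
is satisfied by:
  {h: False}


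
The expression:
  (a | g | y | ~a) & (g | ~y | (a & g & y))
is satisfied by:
  {g: True, y: False}
  {y: False, g: False}
  {y: True, g: True}


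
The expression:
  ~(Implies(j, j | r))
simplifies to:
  False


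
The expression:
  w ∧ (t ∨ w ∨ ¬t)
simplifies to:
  w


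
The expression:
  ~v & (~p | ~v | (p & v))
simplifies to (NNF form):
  ~v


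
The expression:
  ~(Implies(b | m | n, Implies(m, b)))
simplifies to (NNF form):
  m & ~b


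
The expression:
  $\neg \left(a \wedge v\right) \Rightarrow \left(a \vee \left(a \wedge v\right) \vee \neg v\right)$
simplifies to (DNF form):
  $a \vee \neg v$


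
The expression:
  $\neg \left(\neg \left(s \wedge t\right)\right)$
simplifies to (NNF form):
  $s \wedge t$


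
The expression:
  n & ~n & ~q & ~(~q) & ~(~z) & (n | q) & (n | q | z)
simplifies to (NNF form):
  False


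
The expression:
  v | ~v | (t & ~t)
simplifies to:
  True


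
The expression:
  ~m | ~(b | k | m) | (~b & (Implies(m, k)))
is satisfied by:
  {k: True, m: False, b: False}
  {k: False, m: False, b: False}
  {b: True, k: True, m: False}
  {b: True, k: False, m: False}
  {m: True, k: True, b: False}


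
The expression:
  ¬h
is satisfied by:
  {h: False}


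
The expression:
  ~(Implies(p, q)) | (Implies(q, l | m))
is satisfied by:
  {m: True, l: True, q: False}
  {m: True, l: False, q: False}
  {l: True, m: False, q: False}
  {m: False, l: False, q: False}
  {q: True, m: True, l: True}
  {q: True, m: True, l: False}
  {q: True, l: True, m: False}


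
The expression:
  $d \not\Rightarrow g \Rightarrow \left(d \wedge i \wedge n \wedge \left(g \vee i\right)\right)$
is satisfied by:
  {i: True, g: True, n: True, d: False}
  {i: True, g: True, n: False, d: False}
  {g: True, n: True, i: False, d: False}
  {g: True, i: False, n: False, d: False}
  {i: True, n: True, g: False, d: False}
  {i: True, n: False, g: False, d: False}
  {n: True, i: False, g: False, d: False}
  {i: False, n: False, g: False, d: False}
  {i: True, d: True, g: True, n: True}
  {i: True, d: True, g: True, n: False}
  {d: True, g: True, n: True, i: False}
  {d: True, g: True, n: False, i: False}
  {d: True, i: True, n: True, g: False}


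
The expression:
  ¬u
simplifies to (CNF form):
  ¬u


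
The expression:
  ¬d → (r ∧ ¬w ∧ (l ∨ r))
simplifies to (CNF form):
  (d ∨ r) ∧ (d ∨ ¬w)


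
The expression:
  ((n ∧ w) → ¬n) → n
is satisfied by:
  {n: True}


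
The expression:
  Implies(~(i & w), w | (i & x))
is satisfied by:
  {i: True, w: True, x: True}
  {i: True, w: True, x: False}
  {w: True, x: True, i: False}
  {w: True, x: False, i: False}
  {i: True, x: True, w: False}


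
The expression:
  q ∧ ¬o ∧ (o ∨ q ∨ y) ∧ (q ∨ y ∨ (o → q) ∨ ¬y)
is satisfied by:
  {q: True, o: False}


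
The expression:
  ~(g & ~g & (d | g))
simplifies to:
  True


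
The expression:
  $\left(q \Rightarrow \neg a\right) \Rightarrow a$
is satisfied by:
  {a: True}


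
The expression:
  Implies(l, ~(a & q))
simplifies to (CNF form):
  ~a | ~l | ~q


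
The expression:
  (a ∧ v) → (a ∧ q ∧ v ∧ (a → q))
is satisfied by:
  {q: True, v: False, a: False}
  {v: False, a: False, q: False}
  {a: True, q: True, v: False}
  {a: True, v: False, q: False}
  {q: True, v: True, a: False}
  {v: True, q: False, a: False}
  {a: True, v: True, q: True}


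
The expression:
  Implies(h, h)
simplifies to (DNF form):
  True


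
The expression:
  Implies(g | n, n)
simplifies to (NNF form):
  n | ~g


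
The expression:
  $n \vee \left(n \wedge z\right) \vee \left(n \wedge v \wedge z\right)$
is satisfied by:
  {n: True}


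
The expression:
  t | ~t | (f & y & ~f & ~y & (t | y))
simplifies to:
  True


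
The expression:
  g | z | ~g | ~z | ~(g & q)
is always true.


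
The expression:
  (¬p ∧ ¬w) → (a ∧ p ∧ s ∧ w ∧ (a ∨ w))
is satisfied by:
  {p: True, w: True}
  {p: True, w: False}
  {w: True, p: False}


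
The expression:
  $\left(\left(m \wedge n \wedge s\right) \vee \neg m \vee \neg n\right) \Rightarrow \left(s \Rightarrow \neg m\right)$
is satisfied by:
  {s: False, m: False}
  {m: True, s: False}
  {s: True, m: False}


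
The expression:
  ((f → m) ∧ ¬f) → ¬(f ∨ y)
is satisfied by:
  {f: True, y: False}
  {y: False, f: False}
  {y: True, f: True}


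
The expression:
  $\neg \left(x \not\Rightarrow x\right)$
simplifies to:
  $\text{True}$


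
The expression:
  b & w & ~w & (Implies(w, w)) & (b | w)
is never true.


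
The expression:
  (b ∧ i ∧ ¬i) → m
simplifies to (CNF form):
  True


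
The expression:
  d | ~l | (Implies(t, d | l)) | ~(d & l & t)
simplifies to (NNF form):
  True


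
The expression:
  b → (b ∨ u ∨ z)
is always true.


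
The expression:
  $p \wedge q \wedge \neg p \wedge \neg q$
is never true.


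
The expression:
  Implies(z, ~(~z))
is always true.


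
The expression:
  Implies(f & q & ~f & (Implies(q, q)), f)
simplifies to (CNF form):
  True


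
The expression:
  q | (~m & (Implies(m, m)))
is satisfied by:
  {q: True, m: False}
  {m: False, q: False}
  {m: True, q: True}


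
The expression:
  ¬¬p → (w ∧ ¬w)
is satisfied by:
  {p: False}


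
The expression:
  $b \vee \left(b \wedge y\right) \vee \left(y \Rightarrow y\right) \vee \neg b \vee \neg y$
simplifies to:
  $\text{True}$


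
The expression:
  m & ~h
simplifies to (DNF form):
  m & ~h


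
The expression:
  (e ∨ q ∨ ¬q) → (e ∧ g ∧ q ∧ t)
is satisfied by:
  {t: True, g: True, e: True, q: True}


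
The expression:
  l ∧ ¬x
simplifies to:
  l ∧ ¬x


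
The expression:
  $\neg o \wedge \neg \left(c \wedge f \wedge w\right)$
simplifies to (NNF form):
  $\neg o \wedge \left(\neg c \vee \neg f \vee \neg w\right)$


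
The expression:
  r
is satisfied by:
  {r: True}


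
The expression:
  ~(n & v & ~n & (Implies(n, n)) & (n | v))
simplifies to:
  True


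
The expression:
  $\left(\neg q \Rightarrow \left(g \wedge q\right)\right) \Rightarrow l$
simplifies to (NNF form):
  $l \vee \neg q$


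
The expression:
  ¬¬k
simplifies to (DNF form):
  k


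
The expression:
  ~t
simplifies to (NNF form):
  ~t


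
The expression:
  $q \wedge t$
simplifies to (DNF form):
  $q \wedge t$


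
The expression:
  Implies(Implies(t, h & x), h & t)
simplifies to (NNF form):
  t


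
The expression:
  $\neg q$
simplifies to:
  $\neg q$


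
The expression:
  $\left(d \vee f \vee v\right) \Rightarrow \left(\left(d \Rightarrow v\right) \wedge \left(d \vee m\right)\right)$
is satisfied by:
  {m: True, v: True, d: False, f: False}
  {f: True, m: True, v: True, d: False}
  {m: True, f: False, v: False, d: False}
  {f: True, m: True, v: False, d: False}
  {f: False, v: False, m: False, d: False}
  {d: True, m: True, v: True, f: False}
  {f: True, d: True, m: True, v: True}
  {d: True, v: True, f: False, m: False}
  {d: True, f: True, v: True, m: False}


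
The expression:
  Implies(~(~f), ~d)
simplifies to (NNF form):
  ~d | ~f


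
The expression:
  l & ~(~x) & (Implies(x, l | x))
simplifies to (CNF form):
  l & x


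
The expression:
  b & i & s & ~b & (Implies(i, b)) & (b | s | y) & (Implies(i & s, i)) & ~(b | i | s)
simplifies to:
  False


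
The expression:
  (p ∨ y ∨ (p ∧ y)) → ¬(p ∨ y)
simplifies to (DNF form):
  ¬p ∧ ¬y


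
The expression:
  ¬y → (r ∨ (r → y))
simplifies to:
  True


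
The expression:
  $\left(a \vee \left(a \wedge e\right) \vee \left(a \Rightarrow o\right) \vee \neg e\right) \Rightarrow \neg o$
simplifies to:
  $\neg o$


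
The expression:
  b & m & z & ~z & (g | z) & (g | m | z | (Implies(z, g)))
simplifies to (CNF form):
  False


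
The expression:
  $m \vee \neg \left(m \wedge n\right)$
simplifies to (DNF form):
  $\text{True}$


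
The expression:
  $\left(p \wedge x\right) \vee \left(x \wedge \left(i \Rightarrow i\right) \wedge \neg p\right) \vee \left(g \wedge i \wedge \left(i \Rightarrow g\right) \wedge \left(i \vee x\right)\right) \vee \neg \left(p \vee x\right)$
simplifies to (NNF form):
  $x \vee \left(g \wedge i\right) \vee \neg p$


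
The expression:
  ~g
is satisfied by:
  {g: False}


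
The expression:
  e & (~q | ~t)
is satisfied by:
  {e: True, t: False, q: False}
  {q: True, e: True, t: False}
  {t: True, e: True, q: False}


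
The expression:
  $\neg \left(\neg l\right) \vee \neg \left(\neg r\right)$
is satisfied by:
  {r: True, l: True}
  {r: True, l: False}
  {l: True, r: False}


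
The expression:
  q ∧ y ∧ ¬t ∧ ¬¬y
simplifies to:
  q ∧ y ∧ ¬t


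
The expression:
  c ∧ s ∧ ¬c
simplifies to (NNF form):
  False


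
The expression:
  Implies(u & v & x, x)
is always true.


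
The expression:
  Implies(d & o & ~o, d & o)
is always true.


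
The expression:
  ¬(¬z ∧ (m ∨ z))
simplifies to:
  z ∨ ¬m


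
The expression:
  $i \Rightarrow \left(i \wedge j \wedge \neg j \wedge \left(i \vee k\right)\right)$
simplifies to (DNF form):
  $\neg i$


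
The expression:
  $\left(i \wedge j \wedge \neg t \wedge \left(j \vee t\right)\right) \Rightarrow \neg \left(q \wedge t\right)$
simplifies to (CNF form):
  $\text{True}$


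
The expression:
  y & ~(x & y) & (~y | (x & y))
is never true.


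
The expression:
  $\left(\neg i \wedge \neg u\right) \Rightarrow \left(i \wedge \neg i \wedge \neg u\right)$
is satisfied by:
  {i: True, u: True}
  {i: True, u: False}
  {u: True, i: False}


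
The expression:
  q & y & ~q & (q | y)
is never true.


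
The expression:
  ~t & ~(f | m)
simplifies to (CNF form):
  ~f & ~m & ~t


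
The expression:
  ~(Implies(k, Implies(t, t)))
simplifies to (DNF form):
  False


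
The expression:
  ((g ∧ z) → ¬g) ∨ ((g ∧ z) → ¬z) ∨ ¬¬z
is always true.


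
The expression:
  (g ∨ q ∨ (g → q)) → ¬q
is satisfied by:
  {q: False}


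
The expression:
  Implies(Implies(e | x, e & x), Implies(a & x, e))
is always true.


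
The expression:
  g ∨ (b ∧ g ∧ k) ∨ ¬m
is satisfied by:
  {g: True, m: False}
  {m: False, g: False}
  {m: True, g: True}


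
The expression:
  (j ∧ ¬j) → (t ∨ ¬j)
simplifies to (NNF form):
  True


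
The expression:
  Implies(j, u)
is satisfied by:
  {u: True, j: False}
  {j: False, u: False}
  {j: True, u: True}


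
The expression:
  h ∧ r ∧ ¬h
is never true.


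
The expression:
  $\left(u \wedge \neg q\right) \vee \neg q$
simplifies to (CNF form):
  $\neg q$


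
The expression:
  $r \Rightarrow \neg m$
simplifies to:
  $\neg m \vee \neg r$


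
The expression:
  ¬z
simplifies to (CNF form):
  ¬z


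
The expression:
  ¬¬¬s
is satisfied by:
  {s: False}


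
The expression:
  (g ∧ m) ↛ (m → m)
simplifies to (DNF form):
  False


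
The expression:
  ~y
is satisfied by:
  {y: False}


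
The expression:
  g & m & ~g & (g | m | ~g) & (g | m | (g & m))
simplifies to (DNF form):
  False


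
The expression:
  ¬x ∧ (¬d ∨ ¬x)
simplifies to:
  ¬x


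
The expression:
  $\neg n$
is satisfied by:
  {n: False}


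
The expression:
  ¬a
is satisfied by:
  {a: False}


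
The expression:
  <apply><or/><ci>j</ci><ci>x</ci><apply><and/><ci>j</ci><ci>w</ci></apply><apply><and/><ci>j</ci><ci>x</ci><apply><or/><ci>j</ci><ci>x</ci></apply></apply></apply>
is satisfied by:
  {x: True, j: True}
  {x: True, j: False}
  {j: True, x: False}


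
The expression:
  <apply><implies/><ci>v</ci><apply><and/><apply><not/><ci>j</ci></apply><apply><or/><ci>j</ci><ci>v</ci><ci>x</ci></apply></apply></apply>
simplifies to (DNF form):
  <apply><or/><apply><not/><ci>j</ci></apply><apply><not/><ci>v</ci></apply></apply>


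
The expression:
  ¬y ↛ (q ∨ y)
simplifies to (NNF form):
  ¬q ∧ ¬y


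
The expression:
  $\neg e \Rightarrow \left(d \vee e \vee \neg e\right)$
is always true.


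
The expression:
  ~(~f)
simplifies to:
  f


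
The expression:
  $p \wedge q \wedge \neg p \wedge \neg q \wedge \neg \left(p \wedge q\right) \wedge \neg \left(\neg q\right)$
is never true.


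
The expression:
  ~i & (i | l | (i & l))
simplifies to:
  l & ~i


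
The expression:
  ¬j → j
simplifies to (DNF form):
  j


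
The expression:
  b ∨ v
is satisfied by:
  {b: True, v: True}
  {b: True, v: False}
  {v: True, b: False}


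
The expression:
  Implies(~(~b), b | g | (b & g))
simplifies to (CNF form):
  True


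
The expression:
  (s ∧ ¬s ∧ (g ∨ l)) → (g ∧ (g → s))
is always true.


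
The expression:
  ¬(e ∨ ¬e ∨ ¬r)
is never true.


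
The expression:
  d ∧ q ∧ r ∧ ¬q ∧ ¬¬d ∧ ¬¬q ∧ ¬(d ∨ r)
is never true.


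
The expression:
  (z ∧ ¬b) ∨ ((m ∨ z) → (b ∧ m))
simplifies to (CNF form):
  (b ∨ m ∨ ¬b) ∧ (b ∨ m ∨ ¬m) ∧ (b ∨ z ∨ ¬b) ∧ (b ∨ z ∨ ¬m) ∧ (m ∨ ¬b ∨ ¬z) ∧ (m ∨ ¬m ∨ ¬z) ∧ (z ∨ ¬b ∨ ¬z) ∧ (z ∨ ¬m ∨ ¬z)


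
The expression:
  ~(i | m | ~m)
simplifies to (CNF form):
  False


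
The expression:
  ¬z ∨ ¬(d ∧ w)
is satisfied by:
  {w: False, z: False, d: False}
  {d: True, w: False, z: False}
  {z: True, w: False, d: False}
  {d: True, z: True, w: False}
  {w: True, d: False, z: False}
  {d: True, w: True, z: False}
  {z: True, w: True, d: False}


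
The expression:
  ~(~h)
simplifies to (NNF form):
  h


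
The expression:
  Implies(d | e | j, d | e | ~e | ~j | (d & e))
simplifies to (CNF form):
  True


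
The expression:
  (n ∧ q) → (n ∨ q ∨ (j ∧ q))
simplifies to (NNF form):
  True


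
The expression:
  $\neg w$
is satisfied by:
  {w: False}


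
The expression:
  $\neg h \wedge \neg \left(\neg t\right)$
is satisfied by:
  {t: True, h: False}


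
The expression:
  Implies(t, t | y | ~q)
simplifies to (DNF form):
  True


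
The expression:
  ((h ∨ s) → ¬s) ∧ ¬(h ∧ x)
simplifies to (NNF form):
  ¬s ∧ (¬h ∨ ¬x)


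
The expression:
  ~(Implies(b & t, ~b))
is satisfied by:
  {t: True, b: True}


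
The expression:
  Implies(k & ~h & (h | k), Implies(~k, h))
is always true.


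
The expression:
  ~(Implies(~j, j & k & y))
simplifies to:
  ~j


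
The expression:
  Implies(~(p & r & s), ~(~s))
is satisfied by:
  {s: True}


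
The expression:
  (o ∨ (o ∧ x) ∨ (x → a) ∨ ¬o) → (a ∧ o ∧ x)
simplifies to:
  a ∧ o ∧ x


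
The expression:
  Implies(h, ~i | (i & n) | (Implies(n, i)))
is always true.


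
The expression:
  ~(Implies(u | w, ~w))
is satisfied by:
  {w: True}


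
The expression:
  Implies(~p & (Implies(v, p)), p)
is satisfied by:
  {v: True, p: True}
  {v: True, p: False}
  {p: True, v: False}


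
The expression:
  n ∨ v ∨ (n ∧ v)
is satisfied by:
  {n: True, v: True}
  {n: True, v: False}
  {v: True, n: False}


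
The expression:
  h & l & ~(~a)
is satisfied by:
  {a: True, h: True, l: True}


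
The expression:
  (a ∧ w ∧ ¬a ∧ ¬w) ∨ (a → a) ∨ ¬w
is always true.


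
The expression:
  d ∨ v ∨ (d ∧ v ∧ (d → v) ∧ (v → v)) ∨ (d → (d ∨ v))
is always true.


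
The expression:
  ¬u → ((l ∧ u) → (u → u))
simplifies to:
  True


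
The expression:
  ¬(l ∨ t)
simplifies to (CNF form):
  ¬l ∧ ¬t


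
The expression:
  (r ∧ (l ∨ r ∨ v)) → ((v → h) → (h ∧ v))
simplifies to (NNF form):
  v ∨ ¬r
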